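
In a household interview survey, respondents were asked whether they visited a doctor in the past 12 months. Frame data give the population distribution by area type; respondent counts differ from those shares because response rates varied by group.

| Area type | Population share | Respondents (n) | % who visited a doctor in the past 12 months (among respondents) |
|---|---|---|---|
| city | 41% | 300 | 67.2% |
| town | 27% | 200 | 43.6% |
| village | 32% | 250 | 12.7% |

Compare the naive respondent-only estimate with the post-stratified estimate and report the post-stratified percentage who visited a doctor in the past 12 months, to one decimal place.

43.4%

Unadjusted (pooled respondent) estimate weights by respondent counts:
  (300/750)×67.2 + (200/750)×43.6 + (250/750)×12.7 = 42.74%
Post-stratifying to population shares instead:
  0.41×67.2 + 0.27×43.6 + 0.32×12.7 = 43.388%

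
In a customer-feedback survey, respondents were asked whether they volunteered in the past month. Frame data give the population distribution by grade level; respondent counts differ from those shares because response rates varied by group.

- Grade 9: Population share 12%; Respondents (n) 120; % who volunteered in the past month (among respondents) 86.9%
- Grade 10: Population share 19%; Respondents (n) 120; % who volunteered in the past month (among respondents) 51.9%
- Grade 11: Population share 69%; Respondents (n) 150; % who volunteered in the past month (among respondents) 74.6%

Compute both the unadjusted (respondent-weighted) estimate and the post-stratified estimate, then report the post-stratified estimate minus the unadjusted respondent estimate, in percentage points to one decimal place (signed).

Naive respondent-only estimate (weights = respondent counts):
  (120/390)×86.9 + (120/390)×51.9 + (150/390)×74.6 = 71.4%
Post-stratified estimate weights by population shares:
  0.12×86.9 + 0.19×51.9 + 0.69×74.6 = 71.763%
Difference = 71.763 − 71.4 = 0.363 pp.

+0.4 percentage points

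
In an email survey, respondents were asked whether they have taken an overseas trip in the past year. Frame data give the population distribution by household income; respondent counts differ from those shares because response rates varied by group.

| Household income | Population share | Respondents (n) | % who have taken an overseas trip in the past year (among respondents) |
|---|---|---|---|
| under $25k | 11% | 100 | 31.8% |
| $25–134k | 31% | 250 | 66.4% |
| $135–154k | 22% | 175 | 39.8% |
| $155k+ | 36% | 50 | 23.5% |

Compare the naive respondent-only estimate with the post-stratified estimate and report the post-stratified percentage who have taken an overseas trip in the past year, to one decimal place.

Without adjustment, the pooled respondent share is:
  (100/575)×31.8 + (250/575)×66.4 + (175/575)×39.8 + (50/575)×23.5 = 48.5565%
Post-stratified estimate weights by population shares:
  0.11×31.8 + 0.31×66.4 + 0.22×39.8 + 0.36×23.5 = 41.298%

41.3%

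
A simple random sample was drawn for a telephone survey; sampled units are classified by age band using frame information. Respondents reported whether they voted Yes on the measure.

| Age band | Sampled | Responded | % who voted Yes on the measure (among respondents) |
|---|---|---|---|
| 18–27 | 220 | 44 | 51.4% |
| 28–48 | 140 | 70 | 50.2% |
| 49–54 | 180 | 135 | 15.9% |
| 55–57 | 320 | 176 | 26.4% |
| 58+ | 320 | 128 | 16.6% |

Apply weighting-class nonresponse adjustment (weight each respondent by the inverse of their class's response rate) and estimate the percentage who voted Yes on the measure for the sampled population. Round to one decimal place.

29.6%

Response rates by class: 18–27 44/220 = 20%, 28–48 70/140 = 50%, 49–54 135/180 = 75%, 55–57 176/320 = 55%, 58+ 128/320 = 40%.
Inverse-response-rate weighting restores each class to its sampled count, so class totals weight by n_sampled:
  18–27: 220 × 51.4 = 11,308
  28–48: 140 × 50.2 = 7028
  49–54: 180 × 15.9 = 2862
  55–57: 320 × 26.4 = 8448
  58+: 320 × 16.6 = 5312
Adjusted estimate = 34,958 / 1,180 = 29.6254 → 29.6%.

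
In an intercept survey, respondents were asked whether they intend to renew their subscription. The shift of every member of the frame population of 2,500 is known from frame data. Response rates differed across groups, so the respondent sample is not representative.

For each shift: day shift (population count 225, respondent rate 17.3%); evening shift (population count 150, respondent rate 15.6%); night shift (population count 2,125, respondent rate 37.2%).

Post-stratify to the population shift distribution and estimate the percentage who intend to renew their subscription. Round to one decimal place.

34.1%

Post-stratification weights by population share, not respondent share:
  day shift: (225/2,500) × 17.3 = 1.557
  evening shift: (150/2,500) × 15.6 = 0.936
  night shift: (2,125/2,500) × 37.2 = 31.62
Post-stratified estimate = 34.113 → 34.1%.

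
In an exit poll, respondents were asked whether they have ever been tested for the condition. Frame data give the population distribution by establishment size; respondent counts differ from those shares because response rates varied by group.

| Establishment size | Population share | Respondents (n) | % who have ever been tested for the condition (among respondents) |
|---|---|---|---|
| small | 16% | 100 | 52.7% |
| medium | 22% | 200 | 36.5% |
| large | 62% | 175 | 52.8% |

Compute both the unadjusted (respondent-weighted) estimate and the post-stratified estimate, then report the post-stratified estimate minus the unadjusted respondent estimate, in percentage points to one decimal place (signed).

+3.3 percentage points

Unadjusted (pooled respondent) estimate weights by respondent counts:
  (100/475)×52.7 + (200/475)×36.5 + (175/475)×52.8 = 45.9158%
Post-stratifying to population shares instead:
  0.16×52.7 + 0.22×36.5 + 0.62×52.8 = 49.198%
Difference = 49.198 − 45.9158 = 3.2822 pp.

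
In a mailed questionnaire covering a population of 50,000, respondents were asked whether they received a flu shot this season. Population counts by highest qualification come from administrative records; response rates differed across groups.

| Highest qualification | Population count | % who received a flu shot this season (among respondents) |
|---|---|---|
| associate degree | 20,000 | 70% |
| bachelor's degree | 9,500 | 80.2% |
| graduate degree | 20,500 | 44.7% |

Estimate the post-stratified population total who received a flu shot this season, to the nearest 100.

30,800

Each cell contributes its population count × the respondent rate:
  associate degree: 20,000 × 70% = 14,000
  bachelor's degree: 9,500 × 80.2% = 7619
  graduate degree: 20,500 × 44.7% = 9163.5
Estimated total = 30782.5 → 30,800.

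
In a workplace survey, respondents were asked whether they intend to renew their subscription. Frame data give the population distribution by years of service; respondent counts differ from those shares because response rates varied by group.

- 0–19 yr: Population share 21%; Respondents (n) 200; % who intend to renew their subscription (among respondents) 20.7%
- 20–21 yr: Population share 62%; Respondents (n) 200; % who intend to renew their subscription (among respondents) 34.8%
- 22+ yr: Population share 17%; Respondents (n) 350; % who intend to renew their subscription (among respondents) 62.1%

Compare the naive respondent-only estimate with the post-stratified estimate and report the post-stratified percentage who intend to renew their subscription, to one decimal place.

36.5%

Naive respondent-only estimate (weights = respondent counts):
  (200/750)×20.7 + (200/750)×34.8 + (350/750)×62.1 = 43.78%
Post-stratifying to population shares instead:
  0.21×20.7 + 0.62×34.8 + 0.17×62.1 = 36.48%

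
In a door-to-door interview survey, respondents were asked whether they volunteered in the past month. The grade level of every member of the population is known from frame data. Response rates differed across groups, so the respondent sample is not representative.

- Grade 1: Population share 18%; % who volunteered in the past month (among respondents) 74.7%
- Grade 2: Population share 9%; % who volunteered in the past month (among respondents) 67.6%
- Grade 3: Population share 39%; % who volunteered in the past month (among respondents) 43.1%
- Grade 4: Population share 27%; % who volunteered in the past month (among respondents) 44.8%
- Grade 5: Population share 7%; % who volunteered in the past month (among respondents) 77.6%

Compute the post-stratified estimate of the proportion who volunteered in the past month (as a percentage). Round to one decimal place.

Each cell contributes population-share × respondent value:
  Grade 1: 0.18 × 74.7 = 13.446
  Grade 2: 0.09 × 67.6 = 6.084
  Grade 3: 0.39 × 43.1 = 16.809
  Grade 4: 0.27 × 44.8 = 12.096
  Grade 5: 0.07 × 77.6 = 5.432
Post-stratified estimate = 53.867 → 53.9%.

53.9%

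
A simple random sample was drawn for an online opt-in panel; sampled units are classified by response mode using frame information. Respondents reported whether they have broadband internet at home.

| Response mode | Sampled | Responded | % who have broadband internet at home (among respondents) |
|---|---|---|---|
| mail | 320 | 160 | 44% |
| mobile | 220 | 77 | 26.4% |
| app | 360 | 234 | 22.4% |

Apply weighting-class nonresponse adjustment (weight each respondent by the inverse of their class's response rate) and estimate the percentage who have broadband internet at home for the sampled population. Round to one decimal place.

31.1%

Class response rates: mail 160/320 = 50%, mobile 77/220 = 35%, app 234/360 = 65%.
Each respondent's weight = sampled/responded in their class; summing within a class gives n_sampled, so:
  mail: 320 × 44 = 14,080
  mobile: 220 × 26.4 = 5808
  app: 360 × 22.4 = 8064
Adjusted estimate = 27,952 / 900 = 31.0578 → 31.1%.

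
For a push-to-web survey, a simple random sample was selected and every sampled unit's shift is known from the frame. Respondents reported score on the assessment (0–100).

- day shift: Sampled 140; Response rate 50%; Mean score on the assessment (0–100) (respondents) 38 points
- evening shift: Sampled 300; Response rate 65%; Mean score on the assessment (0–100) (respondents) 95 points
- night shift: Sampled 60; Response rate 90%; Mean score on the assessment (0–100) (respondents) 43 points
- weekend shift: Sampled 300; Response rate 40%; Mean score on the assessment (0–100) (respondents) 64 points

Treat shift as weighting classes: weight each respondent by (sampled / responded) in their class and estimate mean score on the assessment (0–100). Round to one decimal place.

Each respondent's weight = sampled/responded in their class; summing within a class gives n_sampled, so:
  day shift: 140 × 38 = 5320
  evening shift: 300 × 95 = 28,500
  night shift: 60 × 43 = 2580
  weekend shift: 300 × 64 = 19,200
Adjusted estimate = 55,600 / 800 = 69.5 → 69.5.

69.5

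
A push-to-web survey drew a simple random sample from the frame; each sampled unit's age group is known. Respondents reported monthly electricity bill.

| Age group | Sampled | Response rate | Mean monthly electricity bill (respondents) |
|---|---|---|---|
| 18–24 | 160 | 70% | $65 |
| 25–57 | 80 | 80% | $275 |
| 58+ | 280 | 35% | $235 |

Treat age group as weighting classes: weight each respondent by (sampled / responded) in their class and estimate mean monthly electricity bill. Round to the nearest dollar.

$189

With weight = n_sampled/n_responded per class, the weighted class total is n_sampled:
  18–24: 160 × 65 = 10,400
  25–57: 80 × 275 = 22,000
  58+: 280 × 235 = 65,800
Adjusted estimate = 98,200 / 520 = 188.846 → $189.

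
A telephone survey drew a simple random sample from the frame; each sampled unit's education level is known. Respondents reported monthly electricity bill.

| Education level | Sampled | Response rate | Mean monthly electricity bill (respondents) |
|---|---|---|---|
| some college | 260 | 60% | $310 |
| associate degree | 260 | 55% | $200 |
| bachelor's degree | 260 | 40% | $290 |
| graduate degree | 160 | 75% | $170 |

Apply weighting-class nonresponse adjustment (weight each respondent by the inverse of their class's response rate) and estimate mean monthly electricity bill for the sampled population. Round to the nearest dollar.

Weighting each respondent by the inverse class response rate inflates each class back to its sampled size, so the class weight is n_sampled:
  some college: 260 × 310 = 80,600
  associate degree: 260 × 200 = 52,000
  bachelor's degree: 260 × 290 = 75,400
  graduate degree: 160 × 170 = 27,200
Adjusted estimate = 235,200 / 940 = 250.213 → $250.

$250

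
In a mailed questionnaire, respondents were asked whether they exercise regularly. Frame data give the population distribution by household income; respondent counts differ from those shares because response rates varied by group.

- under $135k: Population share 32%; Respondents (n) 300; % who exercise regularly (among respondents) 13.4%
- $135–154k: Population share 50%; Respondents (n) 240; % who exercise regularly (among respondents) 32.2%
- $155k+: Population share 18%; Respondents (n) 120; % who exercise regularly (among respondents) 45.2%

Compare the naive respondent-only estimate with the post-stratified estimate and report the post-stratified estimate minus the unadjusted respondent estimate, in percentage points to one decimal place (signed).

Without adjustment, the pooled respondent share is:
  (300/660)×13.4 + (240/660)×32.2 + (120/660)×45.2 = 26.0182%
Post-stratified estimate weights by population shares:
  0.32×13.4 + 0.5×32.2 + 0.18×45.2 = 28.524%
Difference = 28.524 − 26.0182 = 2.5058 pp.

+2.5 percentage points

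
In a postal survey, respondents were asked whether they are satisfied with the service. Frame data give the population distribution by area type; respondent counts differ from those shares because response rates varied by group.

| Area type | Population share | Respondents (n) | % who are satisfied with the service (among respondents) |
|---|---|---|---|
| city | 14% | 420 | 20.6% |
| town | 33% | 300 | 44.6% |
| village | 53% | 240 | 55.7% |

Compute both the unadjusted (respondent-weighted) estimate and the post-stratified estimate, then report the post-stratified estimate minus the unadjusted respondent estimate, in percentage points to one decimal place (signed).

+10.2 percentage points

Unadjusted (pooled respondent) estimate weights by respondent counts:
  (420/960)×20.6 + (300/960)×44.6 + (240/960)×55.7 = 36.875%
Reweighting by population area type shares:
  0.14×20.6 + 0.33×44.6 + 0.53×55.7 = 47.123%
Difference = 47.123 − 36.875 = 10.248 pp.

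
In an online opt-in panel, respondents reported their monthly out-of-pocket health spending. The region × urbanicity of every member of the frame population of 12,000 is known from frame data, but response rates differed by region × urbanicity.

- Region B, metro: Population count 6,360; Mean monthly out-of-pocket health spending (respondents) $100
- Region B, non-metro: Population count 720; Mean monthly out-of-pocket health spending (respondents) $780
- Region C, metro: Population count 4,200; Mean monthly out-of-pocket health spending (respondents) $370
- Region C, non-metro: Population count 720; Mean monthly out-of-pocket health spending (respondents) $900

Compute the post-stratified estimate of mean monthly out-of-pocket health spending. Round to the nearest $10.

Post-stratification weights by population share, not respondent share:
  Region B, metro: (6,360/12,000) × 100 = 53
  Region B, non-metro: (720/12,000) × 780 = 46.8
  Region C, metro: (4,200/12,000) × 370 = 129.5
  Region C, non-metro: (720/12,000) × 900 = 54
Post-stratified estimate = 283.3 → $280.

$280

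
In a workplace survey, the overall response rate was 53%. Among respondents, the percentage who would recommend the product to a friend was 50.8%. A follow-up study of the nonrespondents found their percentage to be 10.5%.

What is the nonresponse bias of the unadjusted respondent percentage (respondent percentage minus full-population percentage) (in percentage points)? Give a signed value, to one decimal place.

Nonresponse fraction = 1 − 0.53 = 0.47.
Bias = (nonresponse fraction) × (respondent percentage − nonrespondent percentage)
     = 0.47 × (50.8 − 10.5) = 0.47 × 40.3 = 18.941.

+18.9 percentage points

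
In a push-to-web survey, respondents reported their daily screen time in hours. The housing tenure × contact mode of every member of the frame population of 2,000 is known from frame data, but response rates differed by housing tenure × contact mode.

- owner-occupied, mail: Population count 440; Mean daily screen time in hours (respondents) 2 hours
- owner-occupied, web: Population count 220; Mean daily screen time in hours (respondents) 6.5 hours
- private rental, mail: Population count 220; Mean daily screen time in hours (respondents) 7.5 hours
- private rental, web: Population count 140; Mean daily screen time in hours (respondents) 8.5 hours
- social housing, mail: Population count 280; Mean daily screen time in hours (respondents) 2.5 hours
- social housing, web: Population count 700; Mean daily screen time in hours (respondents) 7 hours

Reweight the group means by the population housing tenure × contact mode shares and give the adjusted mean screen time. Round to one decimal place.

Post-stratification weights by population share, not respondent share:
  owner-occupied, mail: (440/2,000) × 2 = 0.44
  owner-occupied, web: (220/2,000) × 6.5 = 0.715
  private rental, mail: (220/2,000) × 7.5 = 0.825
  private rental, web: (140/2,000) × 8.5 = 0.595
  social housing, mail: (280/2,000) × 2.5 = 0.35
  social housing, web: (700/2,000) × 7 = 2.45
Post-stratified estimate = 5.375 → 5.4.

5.4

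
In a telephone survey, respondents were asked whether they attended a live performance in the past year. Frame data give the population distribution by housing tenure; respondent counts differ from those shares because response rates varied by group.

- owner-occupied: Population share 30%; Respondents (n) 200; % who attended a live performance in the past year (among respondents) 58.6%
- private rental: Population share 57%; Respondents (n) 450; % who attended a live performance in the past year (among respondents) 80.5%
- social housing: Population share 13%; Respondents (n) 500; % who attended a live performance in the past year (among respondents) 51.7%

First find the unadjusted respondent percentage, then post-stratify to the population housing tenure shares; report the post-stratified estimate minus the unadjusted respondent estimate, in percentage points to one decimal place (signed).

Naive respondent-only estimate (weights = respondent counts):
  (200/1150)×58.6 + (450/1150)×80.5 + (500/1150)×51.7 = 64.1696%
Post-stratified estimate weights by population shares:
  0.3×58.6 + 0.57×80.5 + 0.13×51.7 = 70.186%
Difference = 70.186 − 64.1696 = 6.0164 pp.

+6.0 percentage points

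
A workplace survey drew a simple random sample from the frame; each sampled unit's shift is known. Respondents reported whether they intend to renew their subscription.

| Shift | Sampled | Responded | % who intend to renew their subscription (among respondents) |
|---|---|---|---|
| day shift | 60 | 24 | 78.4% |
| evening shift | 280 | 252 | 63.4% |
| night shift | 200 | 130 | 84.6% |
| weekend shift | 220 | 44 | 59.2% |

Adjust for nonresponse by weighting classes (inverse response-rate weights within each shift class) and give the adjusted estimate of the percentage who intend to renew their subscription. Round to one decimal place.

68.9%

Class response rates: day shift 24/60 = 40%, evening shift 252/280 = 90%, night shift 130/200 = 65%, weekend shift 44/220 = 20%.
Inverse-response-rate weighting restores each class to its sampled count, so class totals weight by n_sampled:
  day shift: 60 × 78.4 = 4704
  evening shift: 280 × 63.4 = 17,752
  night shift: 200 × 84.6 = 16,920
  weekend shift: 220 × 59.2 = 13,024
Adjusted estimate = 52,400 / 760 = 68.9474 → 68.9%.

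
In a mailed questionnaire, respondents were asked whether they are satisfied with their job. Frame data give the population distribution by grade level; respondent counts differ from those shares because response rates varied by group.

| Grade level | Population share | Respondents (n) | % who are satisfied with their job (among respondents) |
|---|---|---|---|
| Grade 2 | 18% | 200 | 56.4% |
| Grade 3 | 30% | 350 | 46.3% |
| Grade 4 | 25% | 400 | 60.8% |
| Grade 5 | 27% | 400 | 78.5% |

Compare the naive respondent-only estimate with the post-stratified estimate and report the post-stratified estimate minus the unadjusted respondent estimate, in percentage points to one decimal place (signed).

Naive respondent-only estimate (weights = respondent counts):
  (200/1350)×56.4 + (350/1350)×46.3 + (400/1350)×60.8 + (400/1350)×78.5 = 61.6333%
Post-stratified estimate weights by population shares:
  0.18×56.4 + 0.3×46.3 + 0.25×60.8 + 0.27×78.5 = 60.437%
Difference = 60.437 − 61.6333 = -1.1963 pp.

-1.2 percentage points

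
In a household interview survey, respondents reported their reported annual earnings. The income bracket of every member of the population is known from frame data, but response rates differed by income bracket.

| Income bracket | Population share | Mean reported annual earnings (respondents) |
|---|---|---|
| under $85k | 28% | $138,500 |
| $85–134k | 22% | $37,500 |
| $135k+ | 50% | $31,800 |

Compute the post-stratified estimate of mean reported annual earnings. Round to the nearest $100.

Weight each group's respondent value by its population share:
  under $85k: 0.28 × 138,500 = 38,780
  $85–134k: 0.22 × 37,500 = 8250
  $135k+: 0.5 × 31,800 = 15,900
Post-stratified estimate = 62,930 → $62,900.

$62,900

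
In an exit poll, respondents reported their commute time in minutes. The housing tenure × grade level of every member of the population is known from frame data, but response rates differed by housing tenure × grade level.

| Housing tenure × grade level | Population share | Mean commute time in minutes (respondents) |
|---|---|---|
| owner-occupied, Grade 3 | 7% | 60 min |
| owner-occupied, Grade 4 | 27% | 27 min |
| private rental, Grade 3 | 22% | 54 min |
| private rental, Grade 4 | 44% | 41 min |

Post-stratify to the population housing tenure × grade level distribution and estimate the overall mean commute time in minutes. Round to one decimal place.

41.4

Reweight to the known housing tenure × grade level distribution:
  owner-occupied, Grade 3: 0.07 × 60 = 4.2
  owner-occupied, Grade 4: 0.27 × 27 = 7.29
  private rental, Grade 3: 0.22 × 54 = 11.88
  private rental, Grade 4: 0.44 × 41 = 18.04
Post-stratified estimate = 41.41 → 41.4.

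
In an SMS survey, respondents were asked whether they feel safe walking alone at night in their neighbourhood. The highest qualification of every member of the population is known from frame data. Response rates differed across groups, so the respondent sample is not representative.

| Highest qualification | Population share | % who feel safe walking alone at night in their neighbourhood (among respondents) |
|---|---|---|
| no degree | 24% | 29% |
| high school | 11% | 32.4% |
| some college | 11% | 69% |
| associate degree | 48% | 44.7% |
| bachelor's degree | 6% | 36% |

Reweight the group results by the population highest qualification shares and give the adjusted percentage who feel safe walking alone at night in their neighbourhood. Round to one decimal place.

41.7%

Post-stratification weights by population share, not respondent share:
  no degree: 0.24 × 29 = 6.96
  high school: 0.11 × 32.4 = 3.564
  some college: 0.11 × 69 = 7.59
  associate degree: 0.48 × 44.7 = 21.456
  bachelor's degree: 0.06 × 36 = 2.16
Post-stratified estimate = 41.73 → 41.7%.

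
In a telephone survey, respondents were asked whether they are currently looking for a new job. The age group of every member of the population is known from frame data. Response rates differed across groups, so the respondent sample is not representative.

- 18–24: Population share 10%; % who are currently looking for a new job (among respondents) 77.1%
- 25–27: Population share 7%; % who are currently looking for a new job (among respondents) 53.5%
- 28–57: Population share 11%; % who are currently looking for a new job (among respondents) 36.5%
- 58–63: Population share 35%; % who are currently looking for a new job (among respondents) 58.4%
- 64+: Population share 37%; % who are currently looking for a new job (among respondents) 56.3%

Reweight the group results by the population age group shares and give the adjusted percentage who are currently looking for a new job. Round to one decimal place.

Reweight to the known age group distribution:
  18–24: 0.1 × 77.1 = 7.71
  25–27: 0.07 × 53.5 = 3.745
  28–57: 0.11 × 36.5 = 4.015
  58–63: 0.35 × 58.4 = 20.44
  64+: 0.37 × 56.3 = 20.831
Post-stratified estimate = 56.741 → 56.7%.

56.7%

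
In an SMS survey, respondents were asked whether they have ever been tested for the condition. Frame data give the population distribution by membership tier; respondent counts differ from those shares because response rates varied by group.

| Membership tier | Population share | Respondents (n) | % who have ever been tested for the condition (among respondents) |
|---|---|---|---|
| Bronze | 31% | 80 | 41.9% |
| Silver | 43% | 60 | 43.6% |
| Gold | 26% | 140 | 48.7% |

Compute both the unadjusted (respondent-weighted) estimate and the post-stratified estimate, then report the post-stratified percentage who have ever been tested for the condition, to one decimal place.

Without adjustment, the pooled respondent share is:
  (80/280)×41.9 + (60/280)×43.6 + (140/280)×48.7 = 45.6643%
Post-stratifying to population shares instead:
  0.31×41.9 + 0.43×43.6 + 0.26×48.7 = 44.399%

44.4%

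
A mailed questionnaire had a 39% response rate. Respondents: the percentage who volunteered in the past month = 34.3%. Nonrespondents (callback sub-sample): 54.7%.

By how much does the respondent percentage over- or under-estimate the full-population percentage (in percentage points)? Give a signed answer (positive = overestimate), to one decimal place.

-12.4 percentage points

Nonresponse fraction = 1 − 0.39 = 0.61.
Bias = (nonresponse fraction) × (respondent percentage − nonrespondent percentage)
     = 0.61 × (34.3 − 54.7) = 0.61 × -20.4 = -12.444.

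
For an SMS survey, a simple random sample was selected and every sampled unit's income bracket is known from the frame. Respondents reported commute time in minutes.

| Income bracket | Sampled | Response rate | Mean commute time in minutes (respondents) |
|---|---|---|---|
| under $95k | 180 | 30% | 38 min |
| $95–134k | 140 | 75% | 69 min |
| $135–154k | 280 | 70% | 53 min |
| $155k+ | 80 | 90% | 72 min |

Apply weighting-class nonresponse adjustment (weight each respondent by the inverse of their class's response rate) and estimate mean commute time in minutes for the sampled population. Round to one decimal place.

54.6

Each respondent's weight = sampled/responded in their class; summing within a class gives n_sampled, so:
  under $95k: 180 × 38 = 6840
  $95–134k: 140 × 69 = 9660
  $135–154k: 280 × 53 = 14,840
  $155k+: 80 × 72 = 5760
Adjusted estimate = 37,100 / 680 = 54.5588 → 54.6.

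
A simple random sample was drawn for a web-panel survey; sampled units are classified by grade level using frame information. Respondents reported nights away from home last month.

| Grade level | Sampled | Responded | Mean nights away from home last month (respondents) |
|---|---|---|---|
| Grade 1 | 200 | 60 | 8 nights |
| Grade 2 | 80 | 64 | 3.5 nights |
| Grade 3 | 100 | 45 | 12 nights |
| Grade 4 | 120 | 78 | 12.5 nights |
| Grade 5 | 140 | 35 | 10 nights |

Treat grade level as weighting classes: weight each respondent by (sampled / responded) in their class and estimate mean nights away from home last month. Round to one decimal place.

Response rates by class: Grade 1 60/200 = 30%, Grade 2 64/80 = 80%, Grade 3 45/100 = 45%, Grade 4 78/120 = 65%, Grade 5 35/140 = 25%.
Weighting each respondent by the inverse class response rate inflates each class back to its sampled size, so the class weight is n_sampled:
  Grade 1: 200 × 8 = 1600
  Grade 2: 80 × 3.5 = 280
  Grade 3: 100 × 12 = 1200
  Grade 4: 120 × 12.5 = 1500
  Grade 5: 140 × 10 = 1400
Adjusted estimate = 5980 / 640 = 9.34375 → 9.3.

9.3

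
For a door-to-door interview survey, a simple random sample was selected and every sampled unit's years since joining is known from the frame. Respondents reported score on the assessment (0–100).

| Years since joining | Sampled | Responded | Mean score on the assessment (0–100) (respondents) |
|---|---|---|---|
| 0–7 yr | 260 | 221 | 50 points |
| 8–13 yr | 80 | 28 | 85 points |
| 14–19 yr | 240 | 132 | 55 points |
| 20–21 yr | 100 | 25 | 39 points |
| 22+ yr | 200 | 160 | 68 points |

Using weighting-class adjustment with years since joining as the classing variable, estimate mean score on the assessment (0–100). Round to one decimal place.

Response rates by class: 0–7 yr 221/260 = 85%, 8–13 yr 28/80 = 35%, 14–19 yr 132/240 = 55%, 20–21 yr 25/100 = 25%, 22+ yr 160/200 = 80%.
With weight = n_sampled/n_responded per class, the weighted class total is n_sampled:
  0–7 yr: 260 × 50 = 13,000
  8–13 yr: 80 × 85 = 6800
  14–19 yr: 240 × 55 = 13,200
  20–21 yr: 100 × 39 = 3900
  22+ yr: 200 × 68 = 13,600
Adjusted estimate = 50,500 / 880 = 57.3864 → 57.4.

57.4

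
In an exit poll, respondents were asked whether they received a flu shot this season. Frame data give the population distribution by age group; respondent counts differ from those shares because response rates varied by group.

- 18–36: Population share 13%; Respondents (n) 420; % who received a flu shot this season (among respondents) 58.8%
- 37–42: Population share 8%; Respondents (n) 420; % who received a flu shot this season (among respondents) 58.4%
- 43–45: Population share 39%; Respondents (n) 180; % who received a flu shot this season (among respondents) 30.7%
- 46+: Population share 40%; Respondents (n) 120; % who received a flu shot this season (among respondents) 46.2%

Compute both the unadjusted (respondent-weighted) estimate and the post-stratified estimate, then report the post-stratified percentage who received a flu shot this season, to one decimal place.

Without adjustment, the pooled respondent share is:
  (420/1140)×58.8 + (420/1140)×58.4 + (180/1140)×30.7 + (120/1140)×46.2 = 52.8895%
Post-stratified estimate weights by population shares:
  0.13×58.8 + 0.08×58.4 + 0.39×30.7 + 0.4×46.2 = 42.769%

42.8%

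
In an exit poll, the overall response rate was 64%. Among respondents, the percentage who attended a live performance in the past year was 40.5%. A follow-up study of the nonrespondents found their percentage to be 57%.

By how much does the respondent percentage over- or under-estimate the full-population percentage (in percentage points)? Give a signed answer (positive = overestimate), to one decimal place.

-5.9 percentage points

Nonresponse fraction = 1 − 0.64 = 0.36.
Bias = (nonresponse fraction) × (respondent percentage − nonrespondent percentage)
     = 0.36 × (40.5 − 57) = 0.36 × -16.5 = -5.94.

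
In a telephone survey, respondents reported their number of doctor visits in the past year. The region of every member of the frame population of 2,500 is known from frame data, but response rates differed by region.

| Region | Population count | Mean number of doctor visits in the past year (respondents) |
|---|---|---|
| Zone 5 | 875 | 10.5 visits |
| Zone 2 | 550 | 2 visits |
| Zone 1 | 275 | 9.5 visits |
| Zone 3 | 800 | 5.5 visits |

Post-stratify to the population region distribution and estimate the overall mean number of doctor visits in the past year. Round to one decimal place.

6.9

Reweight to the known region distribution:
  Zone 5: (875/2,500) × 10.5 = 3.675
  Zone 2: (550/2,500) × 2 = 0.44
  Zone 1: (275/2,500) × 9.5 = 1.045
  Zone 3: (800/2,500) × 5.5 = 1.76
Post-stratified estimate = 6.92 → 6.9.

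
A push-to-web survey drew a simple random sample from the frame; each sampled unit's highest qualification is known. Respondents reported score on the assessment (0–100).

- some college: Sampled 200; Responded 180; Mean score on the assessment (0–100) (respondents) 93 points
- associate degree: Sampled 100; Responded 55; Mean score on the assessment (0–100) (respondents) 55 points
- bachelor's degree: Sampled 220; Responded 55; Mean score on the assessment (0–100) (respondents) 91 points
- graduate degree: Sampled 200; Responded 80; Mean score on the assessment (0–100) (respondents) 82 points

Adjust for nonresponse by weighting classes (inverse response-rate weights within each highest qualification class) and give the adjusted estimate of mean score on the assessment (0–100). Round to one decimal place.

84.1

Class response rates: some college 180/200 = 90%, associate degree 55/100 = 55%, bachelor's degree 55/220 = 25%, graduate degree 80/200 = 40%.
With weight = n_sampled/n_responded per class, the weighted class total is n_sampled:
  some college: 200 × 93 = 18,600
  associate degree: 100 × 55 = 5500
  bachelor's degree: 220 × 91 = 20,020
  graduate degree: 200 × 82 = 16,400
Adjusted estimate = 60,520 / 720 = 84.0556 → 84.1.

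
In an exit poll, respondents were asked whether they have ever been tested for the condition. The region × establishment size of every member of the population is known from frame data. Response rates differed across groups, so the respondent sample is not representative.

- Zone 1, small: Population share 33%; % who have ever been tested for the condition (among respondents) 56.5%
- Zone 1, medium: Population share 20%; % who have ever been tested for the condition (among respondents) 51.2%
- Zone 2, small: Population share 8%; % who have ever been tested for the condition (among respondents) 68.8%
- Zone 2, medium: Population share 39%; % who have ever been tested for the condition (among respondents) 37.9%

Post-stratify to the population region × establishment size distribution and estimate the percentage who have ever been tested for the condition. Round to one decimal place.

Each cell contributes population-share × respondent value:
  Zone 1, small: 0.33 × 56.5 = 18.645
  Zone 1, medium: 0.2 × 51.2 = 10.24
  Zone 2, small: 0.08 × 68.8 = 5.504
  Zone 2, medium: 0.39 × 37.9 = 14.781
Post-stratified estimate = 49.17 → 49.2%.

49.2%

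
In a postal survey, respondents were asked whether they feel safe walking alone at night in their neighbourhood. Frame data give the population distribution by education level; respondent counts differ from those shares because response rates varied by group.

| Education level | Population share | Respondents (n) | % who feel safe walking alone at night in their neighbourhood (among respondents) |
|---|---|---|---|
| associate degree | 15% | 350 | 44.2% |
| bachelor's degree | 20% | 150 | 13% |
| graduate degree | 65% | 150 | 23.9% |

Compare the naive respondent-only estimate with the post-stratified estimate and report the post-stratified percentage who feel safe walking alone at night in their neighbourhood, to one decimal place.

24.8%

Without adjustment, the pooled respondent share is:
  (350/650)×44.2 + (150/650)×13 + (150/650)×23.9 = 32.3154%
Reweighting by population education level shares:
  0.15×44.2 + 0.2×13 + 0.65×23.9 = 24.765%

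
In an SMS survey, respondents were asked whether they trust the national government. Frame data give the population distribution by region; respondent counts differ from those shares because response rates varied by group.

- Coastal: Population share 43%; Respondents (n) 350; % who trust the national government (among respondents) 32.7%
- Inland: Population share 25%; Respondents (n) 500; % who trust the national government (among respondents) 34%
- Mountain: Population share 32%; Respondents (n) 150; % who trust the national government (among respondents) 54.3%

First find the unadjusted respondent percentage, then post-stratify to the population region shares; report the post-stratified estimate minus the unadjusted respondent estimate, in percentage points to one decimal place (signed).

+3.3 percentage points

Unadjusted (pooled respondent) estimate weights by respondent counts:
  (350/1000)×32.7 + (500/1000)×34 + (150/1000)×54.3 = 36.59%
Post-stratified estimate weights by population shares:
  0.43×32.7 + 0.25×34 + 0.32×54.3 = 39.937%
Difference = 39.937 − 36.59 = 3.347 pp.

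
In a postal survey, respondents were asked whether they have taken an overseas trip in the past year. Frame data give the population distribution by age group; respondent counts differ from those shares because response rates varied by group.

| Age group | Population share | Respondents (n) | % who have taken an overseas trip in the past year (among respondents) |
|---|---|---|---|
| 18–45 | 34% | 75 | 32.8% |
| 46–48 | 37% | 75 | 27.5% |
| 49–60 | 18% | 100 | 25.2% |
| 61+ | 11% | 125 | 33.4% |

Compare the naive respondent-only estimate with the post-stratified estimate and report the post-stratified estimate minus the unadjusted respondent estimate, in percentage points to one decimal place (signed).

-0.4 percentage points

Without adjustment, the pooled respondent share is:
  (75/375)×32.8 + (75/375)×27.5 + (100/375)×25.2 + (125/375)×33.4 = 29.9133%
Post-stratifying to population shares instead:
  0.34×32.8 + 0.37×27.5 + 0.18×25.2 + 0.11×33.4 = 29.537%
Difference = 29.537 − 29.9133 = -0.3763 pp.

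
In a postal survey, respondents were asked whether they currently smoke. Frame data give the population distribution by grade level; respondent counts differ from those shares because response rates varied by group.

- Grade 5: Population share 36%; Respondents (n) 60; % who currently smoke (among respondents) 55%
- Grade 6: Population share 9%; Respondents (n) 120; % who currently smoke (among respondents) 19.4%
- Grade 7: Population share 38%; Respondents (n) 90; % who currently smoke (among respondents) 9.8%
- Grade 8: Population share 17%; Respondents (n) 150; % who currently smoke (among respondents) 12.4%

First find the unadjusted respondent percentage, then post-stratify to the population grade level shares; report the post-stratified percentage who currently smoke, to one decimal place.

Naive respondent-only estimate (weights = respondent counts):
  (60/420)×55 + (120/420)×19.4 + (90/420)×9.8 + (150/420)×12.4 = 19.9286%
Reweighting by population grade level shares:
  0.36×55 + 0.09×19.4 + 0.38×9.8 + 0.17×12.4 = 27.378%

27.4%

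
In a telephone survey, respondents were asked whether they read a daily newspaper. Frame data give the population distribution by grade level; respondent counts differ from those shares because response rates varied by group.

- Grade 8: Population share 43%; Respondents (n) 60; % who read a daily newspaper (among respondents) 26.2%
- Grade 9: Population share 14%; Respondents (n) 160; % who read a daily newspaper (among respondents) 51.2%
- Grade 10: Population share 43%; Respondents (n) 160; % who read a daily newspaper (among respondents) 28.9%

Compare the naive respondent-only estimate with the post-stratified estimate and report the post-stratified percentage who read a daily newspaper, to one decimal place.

30.9%

Unadjusted (pooled respondent) estimate weights by respondent counts:
  (60/380)×26.2 + (160/380)×51.2 + (160/380)×28.9 = 37.8632%
Reweighting by population grade level shares:
  0.43×26.2 + 0.14×51.2 + 0.43×28.9 = 30.861%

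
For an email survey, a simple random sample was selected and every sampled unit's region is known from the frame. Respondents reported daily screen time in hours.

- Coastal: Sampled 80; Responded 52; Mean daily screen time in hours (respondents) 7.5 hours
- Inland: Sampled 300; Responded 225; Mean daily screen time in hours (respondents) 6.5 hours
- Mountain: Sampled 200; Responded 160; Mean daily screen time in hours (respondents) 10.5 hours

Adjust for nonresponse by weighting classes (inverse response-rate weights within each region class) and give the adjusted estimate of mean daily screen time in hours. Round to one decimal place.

8.0

Response rates by class: Coastal 52/80 = 65%, Inland 225/300 = 75%, Mountain 160/200 = 80%.
Inverse-response-rate weighting restores each class to its sampled count, so class totals weight by n_sampled:
  Coastal: 80 × 7.5 = 600
  Inland: 300 × 6.5 = 1950
  Mountain: 200 × 10.5 = 2100
Adjusted estimate = 4650 / 580 = 8.01724 → 8.0.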